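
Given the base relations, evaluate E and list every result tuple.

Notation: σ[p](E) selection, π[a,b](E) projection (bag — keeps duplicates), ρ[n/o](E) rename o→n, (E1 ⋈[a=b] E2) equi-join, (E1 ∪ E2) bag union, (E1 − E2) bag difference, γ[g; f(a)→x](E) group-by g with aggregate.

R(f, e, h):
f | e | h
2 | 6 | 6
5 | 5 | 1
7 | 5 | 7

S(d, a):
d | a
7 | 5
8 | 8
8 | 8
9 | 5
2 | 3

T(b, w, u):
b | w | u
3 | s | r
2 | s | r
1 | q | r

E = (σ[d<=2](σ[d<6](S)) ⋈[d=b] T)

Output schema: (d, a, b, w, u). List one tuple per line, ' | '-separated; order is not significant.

Row counts bottom-up:
  S → 5
  σ[d<6](S) → 1
  σ[d<=2](σ[d<6](S)) → 1
  T → 3
  (σ[d<=2](σ[d<6](S)) ⋈[d=b] T) → 1

== RESULT ==
d | a | b | w | u
2 | 3 | 2 | s | r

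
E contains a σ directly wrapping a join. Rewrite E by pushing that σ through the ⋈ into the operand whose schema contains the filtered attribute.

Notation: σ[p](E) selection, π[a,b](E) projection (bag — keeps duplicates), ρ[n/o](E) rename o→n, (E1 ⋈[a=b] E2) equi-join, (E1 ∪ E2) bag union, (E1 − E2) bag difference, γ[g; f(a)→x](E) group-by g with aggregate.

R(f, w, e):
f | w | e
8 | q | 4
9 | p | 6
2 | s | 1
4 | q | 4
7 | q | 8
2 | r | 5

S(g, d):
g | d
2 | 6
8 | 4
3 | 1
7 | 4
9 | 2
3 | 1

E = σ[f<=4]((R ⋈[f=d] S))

σ filters on f, owned by the left side.
E' = (σ[f<=4](R) ⋈[f=d] S)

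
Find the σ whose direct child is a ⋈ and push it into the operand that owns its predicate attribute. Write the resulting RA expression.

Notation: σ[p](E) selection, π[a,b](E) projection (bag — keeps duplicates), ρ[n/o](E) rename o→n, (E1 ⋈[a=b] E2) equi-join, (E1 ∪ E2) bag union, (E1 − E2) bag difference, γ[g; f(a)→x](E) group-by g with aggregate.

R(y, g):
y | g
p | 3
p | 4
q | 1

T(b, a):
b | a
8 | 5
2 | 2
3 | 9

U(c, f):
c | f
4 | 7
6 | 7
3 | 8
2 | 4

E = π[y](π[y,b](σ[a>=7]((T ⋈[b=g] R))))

σ filters on a, owned by the left side.
E' = π[y](π[y,b]((σ[a>=7](T) ⋈[b=g] R)))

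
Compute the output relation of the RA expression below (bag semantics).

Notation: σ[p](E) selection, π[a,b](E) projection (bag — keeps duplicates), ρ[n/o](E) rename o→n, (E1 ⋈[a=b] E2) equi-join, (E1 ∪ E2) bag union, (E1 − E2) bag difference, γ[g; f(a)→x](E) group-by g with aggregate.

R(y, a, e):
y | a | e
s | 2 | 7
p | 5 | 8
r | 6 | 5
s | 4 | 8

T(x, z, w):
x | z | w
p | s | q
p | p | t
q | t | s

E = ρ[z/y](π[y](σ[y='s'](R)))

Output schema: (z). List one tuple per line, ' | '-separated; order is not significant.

Stepwise |·|:
  R → 4
  σ[y='s'](R) → 2
  π[y](σ[y='s'](R)) → 2
  ρ[z/y](π[y](σ[y='s'](R))) → 2

== RESULT ==
z
s
s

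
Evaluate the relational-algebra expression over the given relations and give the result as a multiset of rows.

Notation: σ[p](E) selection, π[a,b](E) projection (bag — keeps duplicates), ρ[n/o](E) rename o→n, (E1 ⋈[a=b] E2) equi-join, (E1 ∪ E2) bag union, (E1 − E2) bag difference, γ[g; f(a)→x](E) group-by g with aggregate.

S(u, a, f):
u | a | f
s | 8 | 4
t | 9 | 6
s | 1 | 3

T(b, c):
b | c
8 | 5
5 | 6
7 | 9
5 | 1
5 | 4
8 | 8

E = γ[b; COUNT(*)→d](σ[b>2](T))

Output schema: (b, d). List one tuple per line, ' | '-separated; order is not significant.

Stepwise |·|:
  T → 6
  σ[b>2](T) → 6
  γ[b; COUNT(*)→d](σ[b>2](T)) → 3

== RESULT ==
b | d
5 | 3
7 | 1
8 | 2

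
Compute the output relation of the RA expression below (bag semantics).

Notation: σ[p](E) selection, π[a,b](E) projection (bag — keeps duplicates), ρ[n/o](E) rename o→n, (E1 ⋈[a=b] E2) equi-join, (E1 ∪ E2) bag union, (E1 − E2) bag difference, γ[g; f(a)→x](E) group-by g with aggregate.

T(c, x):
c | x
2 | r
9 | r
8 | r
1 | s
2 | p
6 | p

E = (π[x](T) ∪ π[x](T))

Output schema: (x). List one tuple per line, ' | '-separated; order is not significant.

Subexpression sizes:
  T → 6
  π[x](T) → 6
  T → 6
  π[x](T) → 6
  (π[x](T) ∪ π[x](T)) → 12

== RESULT ==
x
p
p
p
p
r
r
r
r
r
r
s
s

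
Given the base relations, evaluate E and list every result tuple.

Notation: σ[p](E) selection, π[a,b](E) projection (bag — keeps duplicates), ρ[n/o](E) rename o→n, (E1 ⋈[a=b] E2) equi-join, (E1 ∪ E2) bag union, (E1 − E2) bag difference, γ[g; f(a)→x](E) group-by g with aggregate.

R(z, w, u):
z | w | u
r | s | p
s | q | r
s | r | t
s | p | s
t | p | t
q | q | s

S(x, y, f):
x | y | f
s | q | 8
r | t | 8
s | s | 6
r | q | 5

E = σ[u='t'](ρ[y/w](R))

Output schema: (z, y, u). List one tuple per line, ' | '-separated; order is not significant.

Row counts bottom-up:
  R → 6
  ρ[y/w](R) → 6
  σ[u='t'](ρ[y/w](R)) → 2

== RESULT ==
z | y | u
s | r | t
t | p | t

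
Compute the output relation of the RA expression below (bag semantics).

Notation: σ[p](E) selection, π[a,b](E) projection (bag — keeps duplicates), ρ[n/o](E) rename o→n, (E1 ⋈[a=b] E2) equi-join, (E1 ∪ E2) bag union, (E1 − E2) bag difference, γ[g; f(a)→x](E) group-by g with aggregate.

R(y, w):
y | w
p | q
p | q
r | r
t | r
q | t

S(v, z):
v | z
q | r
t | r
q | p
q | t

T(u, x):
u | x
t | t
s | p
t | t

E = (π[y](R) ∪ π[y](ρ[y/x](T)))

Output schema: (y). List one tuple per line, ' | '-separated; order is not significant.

Per-node cardinality:
  R → 5
  π[y](R) → 5
  T → 3
  ρ[y/x](T) → 3
  π[y](ρ[y/x](T)) → 3
  (π[y](R) ∪ π[y](ρ[y/x](T))) → 8

== RESULT ==
y
p
p
p
q
r
t
t
t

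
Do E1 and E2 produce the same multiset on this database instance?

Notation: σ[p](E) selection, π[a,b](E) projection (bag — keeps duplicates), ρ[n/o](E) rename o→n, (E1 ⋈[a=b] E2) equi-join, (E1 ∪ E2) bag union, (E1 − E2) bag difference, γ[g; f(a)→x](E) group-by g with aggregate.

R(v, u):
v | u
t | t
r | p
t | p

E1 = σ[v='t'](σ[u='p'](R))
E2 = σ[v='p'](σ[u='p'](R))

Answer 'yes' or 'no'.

E1 subexpression sizes:
  R → 3
  σ[u='p'](R) → 2
  σ[v='t'](σ[u='p'](R)) → 1
E2 subexpression sizes:
  R → 3
  σ[u='p'](R) → 2
  σ[v='p'](σ[u='p'](R)) → 0

E1 result:
v | u
t | p
E2 result:
v | u
(0 rows)
Witness: ('t', 'p') appears 1× in E1 but 0× in E2.

no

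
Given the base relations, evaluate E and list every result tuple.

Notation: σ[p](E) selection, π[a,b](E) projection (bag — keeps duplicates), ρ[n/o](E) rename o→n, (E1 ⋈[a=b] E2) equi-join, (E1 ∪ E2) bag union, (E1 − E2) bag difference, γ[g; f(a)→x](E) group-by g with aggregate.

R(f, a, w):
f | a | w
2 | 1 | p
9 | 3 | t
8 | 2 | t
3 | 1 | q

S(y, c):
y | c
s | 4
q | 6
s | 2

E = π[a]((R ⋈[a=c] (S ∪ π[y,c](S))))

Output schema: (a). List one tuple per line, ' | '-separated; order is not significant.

Stepwise |·|:
  R → 4
  S → 3
  S → 3
  π[y,c](S) → 3
  (S ∪ π[y,c](S)) → 6
  (R ⋈[a=c] (S ∪ π[y,c](S))) → 2
  π[a]((R ⋈[a=c] (S ∪ π[y,c](S)))) → 2

== RESULT ==
a
2
2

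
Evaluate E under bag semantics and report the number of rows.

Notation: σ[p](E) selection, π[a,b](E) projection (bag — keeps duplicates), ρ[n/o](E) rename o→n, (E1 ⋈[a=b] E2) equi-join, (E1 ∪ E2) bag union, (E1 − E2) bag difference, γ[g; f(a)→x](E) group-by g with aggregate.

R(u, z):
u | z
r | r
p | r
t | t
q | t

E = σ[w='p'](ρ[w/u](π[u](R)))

Row counts bottom-up:
  R → 4
  π[u](R) → 4
  ρ[w/u](π[u](R)) → 4
  σ[w='p'](ρ[w/u](π[u](R))) → 1

|E| = 1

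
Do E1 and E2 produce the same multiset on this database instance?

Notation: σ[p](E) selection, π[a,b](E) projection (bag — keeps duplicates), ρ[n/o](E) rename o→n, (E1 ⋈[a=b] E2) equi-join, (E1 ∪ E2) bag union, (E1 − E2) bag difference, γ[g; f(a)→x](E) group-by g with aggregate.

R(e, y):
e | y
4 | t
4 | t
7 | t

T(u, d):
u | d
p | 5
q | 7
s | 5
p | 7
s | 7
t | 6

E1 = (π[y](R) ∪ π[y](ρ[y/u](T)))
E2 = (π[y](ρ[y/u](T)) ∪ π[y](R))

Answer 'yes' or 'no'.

E1 stepwise |·|:
  R → 3
  π[y](R) → 3
  T → 6
  ρ[y/u](T) → 6
  π[y](ρ[y/u](T)) → 6
  (π[y](R) ∪ π[y](ρ[y/u](T))) → 9
E2 stepwise |·|:
  T → 6
  ρ[y/u](T) → 6
  π[y](ρ[y/u](T)) → 6
  R → 3
  π[y](R) → 3
  (π[y](ρ[y/u](T)) ∪ π[y](R)) → 9

E1 and E2 produce the same multiset:
y
p
p
q
s
s
t
t
t
t

yes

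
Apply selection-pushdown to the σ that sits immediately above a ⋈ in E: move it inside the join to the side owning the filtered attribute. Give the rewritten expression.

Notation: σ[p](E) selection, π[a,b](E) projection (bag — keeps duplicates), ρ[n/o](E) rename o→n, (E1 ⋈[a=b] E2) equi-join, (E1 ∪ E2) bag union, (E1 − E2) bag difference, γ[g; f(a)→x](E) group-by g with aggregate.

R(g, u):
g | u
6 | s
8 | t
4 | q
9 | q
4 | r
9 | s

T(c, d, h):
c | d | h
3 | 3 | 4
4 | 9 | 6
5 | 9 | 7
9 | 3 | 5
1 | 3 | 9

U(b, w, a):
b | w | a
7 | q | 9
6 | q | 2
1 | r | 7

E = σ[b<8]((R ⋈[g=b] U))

σ filters on b, owned by the right side.
E' = (R ⋈[g=b] σ[b<8](U))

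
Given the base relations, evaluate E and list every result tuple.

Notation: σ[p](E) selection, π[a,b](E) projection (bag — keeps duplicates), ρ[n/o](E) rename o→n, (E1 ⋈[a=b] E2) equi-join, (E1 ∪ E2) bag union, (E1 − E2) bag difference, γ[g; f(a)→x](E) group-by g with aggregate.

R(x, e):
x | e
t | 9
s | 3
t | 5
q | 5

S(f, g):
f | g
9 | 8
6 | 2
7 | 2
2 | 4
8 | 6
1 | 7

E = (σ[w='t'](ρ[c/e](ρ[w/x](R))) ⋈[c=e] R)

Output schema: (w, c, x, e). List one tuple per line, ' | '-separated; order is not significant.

Subexpression sizes:
  R → 4
  ρ[w/x](R) → 4
  ρ[c/e](ρ[w/x](R)) → 4
  σ[w='t'](ρ[c/e](ρ[w/x](R))) → 2
  R → 4
  (σ[w='t'](ρ[c/e](ρ[w/x](R))) ⋈[c=e] R) → 3

== RESULT ==
w | c | x | e
t | 5 | q | 5
t | 5 | t | 5
t | 9 | t | 9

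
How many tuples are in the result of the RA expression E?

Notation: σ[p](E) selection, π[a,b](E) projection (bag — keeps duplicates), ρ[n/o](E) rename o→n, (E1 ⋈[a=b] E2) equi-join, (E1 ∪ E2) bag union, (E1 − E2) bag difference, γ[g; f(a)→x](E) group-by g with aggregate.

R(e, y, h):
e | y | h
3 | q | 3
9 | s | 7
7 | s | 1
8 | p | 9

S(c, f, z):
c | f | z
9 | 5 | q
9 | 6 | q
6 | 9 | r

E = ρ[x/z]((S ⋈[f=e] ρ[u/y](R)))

Per-node cardinality:
  S → 3
  R → 4
  ρ[u/y](R) → 4
  (S ⋈[f=e] ρ[u/y](R)) → 1
  ρ[x/z]((S ⋈[f=e] ρ[u/y](R))) → 1

|E| = 1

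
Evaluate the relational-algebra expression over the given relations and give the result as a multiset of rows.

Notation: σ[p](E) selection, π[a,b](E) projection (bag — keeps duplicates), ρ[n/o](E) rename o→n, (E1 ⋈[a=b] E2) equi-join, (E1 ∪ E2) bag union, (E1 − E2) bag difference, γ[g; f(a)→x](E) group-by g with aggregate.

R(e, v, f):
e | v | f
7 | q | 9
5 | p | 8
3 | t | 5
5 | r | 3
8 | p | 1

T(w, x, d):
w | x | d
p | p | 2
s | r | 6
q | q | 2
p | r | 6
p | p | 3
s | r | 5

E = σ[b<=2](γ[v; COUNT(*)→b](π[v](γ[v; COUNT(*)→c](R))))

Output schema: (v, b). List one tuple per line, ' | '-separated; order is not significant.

Stepwise |·|:
  R → 5
  γ[v; COUNT(*)→c](R) → 4
  π[v](γ[v; COUNT(*)→c](R)) → 4
  γ[v; COUNT(*)→b](π[v](γ[v; COUNT(*)→c](R))) → 4
  σ[b<=2](γ[v; COUNT(*)→b](π[v](γ[v; COUNT(*)→c](R)))) → 4

== RESULT ==
v | b
p | 1
q | 1
r | 1
t | 1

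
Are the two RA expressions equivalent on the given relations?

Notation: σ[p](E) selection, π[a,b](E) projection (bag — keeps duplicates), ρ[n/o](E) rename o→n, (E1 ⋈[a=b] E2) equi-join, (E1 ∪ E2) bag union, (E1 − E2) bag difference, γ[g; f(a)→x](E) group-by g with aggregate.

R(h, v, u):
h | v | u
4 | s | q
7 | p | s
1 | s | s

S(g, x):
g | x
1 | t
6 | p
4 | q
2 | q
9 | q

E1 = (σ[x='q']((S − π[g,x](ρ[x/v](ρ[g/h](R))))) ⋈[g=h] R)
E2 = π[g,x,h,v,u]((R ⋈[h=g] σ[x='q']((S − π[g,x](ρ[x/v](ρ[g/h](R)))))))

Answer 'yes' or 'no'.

E1 per-node cardinality:
  S → 5
  R → 3
  ρ[g/h](R) → 3
  ρ[x/v](ρ[g/h](R)) → 3
  π[g,x](ρ[x/v](ρ[g/h](R))) → 3
  (S − π[g,x](ρ[x/v](ρ[g/h](R)))) → 5
  σ[x='q']((S − π[g,x](ρ[x/v](ρ[g/h](R))))) → 3
  R → 3
  (σ[x='q']((S − π[g,x](ρ[x/v](ρ[g/h](R))))) ⋈[g=h] R) → 1
E2 per-node cardinality:
  R → 3
  S → 5
  R → 3
  ρ[g/h](R) → 3
  ρ[x/v](ρ[g/h](R)) → 3
  π[g,x](ρ[x/v](ρ[g/h](R))) → 3
  (S − π[g,x](ρ[x/v](ρ[g/h](R)))) → 5
  σ[x='q']((S − π[g,x](ρ[x/v](ρ[g/h](R))))) → 3
  (R ⋈[h=g] σ[x='q']((S − π[g,x](ρ[x/v](ρ[g/h](R)))))) → 1
  π[g,x,h,v,u]((R ⋈[h=g] σ[x='q']((S − π[g,x](ρ[x/v](ρ[g/h](R))))))) → 1

E1 and E2 produce the same multiset:
g | x | h | v | u
4 | q | 4 | s | q

yes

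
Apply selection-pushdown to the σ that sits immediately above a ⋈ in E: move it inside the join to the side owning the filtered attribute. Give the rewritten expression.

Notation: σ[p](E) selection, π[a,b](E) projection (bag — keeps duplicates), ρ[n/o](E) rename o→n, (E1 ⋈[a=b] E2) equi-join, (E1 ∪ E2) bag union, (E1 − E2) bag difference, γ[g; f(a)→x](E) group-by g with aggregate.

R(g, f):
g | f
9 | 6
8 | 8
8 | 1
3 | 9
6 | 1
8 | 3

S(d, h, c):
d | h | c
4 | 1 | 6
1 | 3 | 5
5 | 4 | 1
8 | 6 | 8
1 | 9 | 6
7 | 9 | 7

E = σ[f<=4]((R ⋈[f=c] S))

σ filters on f, owned by the left side.
E' = (σ[f<=4](R) ⋈[f=c] S)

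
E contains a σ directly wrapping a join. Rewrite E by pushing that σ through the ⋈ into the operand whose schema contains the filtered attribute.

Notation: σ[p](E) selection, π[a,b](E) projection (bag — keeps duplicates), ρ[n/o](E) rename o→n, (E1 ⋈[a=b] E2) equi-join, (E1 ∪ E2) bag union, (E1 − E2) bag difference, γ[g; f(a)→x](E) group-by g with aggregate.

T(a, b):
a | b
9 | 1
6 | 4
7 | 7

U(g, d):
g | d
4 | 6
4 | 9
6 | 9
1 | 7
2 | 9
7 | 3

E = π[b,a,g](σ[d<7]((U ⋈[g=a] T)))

σ filters on d, owned by the left side.
E' = π[b,a,g]((σ[d<7](U) ⋈[g=a] T))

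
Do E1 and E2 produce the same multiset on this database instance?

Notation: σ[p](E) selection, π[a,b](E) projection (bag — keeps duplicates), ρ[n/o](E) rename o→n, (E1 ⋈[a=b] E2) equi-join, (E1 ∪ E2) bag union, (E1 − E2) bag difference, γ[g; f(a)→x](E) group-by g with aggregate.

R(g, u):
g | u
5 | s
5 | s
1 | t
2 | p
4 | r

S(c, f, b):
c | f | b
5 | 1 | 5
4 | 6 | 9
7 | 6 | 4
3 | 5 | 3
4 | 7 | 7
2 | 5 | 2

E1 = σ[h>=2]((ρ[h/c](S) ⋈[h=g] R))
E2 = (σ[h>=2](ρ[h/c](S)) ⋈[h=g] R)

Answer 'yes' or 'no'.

E1 row counts bottom-up:
  S → 6
  ρ[h/c](S) → 6
  R → 5
  (ρ[h/c](S) ⋈[h=g] R) → 5
  σ[h>=2]((ρ[h/c](S) ⋈[h=g] R)) → 5
E2 row counts bottom-up:
  S → 6
  ρ[h/c](S) → 6
  σ[h>=2](ρ[h/c](S)) → 6
  R → 5
  (σ[h>=2](ρ[h/c](S)) ⋈[h=g] R) → 5

E1 and E2 produce the same multiset:
h | f | b | g | u
2 | 5 | 2 | 2 | p
4 | 6 | 9 | 4 | r
4 | 7 | 7 | 4 | r
5 | 1 | 5 | 5 | s
5 | 1 | 5 | 5 | s

yes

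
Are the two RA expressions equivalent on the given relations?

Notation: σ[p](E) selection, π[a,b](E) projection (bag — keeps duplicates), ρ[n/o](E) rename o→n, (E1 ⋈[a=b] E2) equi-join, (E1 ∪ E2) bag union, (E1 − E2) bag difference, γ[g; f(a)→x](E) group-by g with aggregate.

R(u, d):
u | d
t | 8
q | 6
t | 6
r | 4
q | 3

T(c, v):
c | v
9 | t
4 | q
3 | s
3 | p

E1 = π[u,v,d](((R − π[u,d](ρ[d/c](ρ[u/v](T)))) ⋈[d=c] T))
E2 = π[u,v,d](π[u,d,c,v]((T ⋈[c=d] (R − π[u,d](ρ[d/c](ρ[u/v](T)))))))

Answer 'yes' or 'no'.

E1 per-node cardinality:
  R → 5
  T → 4
  ρ[u/v](T) → 4
  ρ[d/c](ρ[u/v](T)) → 4
  π[u,d](ρ[d/c](ρ[u/v](T))) → 4
  (R − π[u,d](ρ[d/c](ρ[u/v](T)))) → 5
  T → 4
  ((R − π[u,d](ρ[d/c](ρ[u/v](T)))) ⋈[d=c] T) → 3
  π[u,v,d](((R − π[u,d](ρ[d/c](ρ[u/v](T)))) ⋈[d=c] T)) → 3
E2 per-node cardinality:
  T → 4
  R → 5
  T → 4
  ρ[u/v](T) → 4
  ρ[d/c](ρ[u/v](T)) → 4
  π[u,d](ρ[d/c](ρ[u/v](T))) → 4
  (R − π[u,d](ρ[d/c](ρ[u/v](T)))) → 5
  (T ⋈[c=d] (R − π[u,d](ρ[d/c](ρ[u/v](T))))) → 3
  π[u,d,c,v]((T ⋈[c=d] (R − π[u,d](ρ[d/c](ρ[u/v](T)))))) → 3
  π[u,v,d](π[u,d,c,v]((T ⋈[c=d] (R − π[u,d](ρ[d/c](ρ[u/v](T))))))) → 3

E1 and E2 produce the same multiset:
u | v | d
q | p | 3
q | s | 3
r | q | 4

yes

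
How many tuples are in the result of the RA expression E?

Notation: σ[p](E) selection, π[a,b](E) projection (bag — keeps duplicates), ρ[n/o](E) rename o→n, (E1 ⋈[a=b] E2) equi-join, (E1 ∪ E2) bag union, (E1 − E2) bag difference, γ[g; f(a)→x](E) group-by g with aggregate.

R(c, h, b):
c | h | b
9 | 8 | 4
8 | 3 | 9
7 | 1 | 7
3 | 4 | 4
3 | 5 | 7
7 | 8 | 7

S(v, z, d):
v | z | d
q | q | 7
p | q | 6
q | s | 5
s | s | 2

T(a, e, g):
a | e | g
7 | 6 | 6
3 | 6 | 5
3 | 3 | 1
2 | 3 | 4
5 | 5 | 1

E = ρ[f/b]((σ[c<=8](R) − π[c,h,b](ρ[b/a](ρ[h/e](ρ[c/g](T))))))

Per-node cardinality:
  R → 6
  σ[c<=8](R) → 5
  T → 5
  ρ[c/g](T) → 5
  ρ[h/e](ρ[c/g](T)) → 5
  ρ[b/a](ρ[h/e](ρ[c/g](T))) → 5
  π[c,h,b](ρ[b/a](ρ[h/e](ρ[c/g](T)))) → 5
  (σ[c<=8](R) − π[c,h,b](ρ[b/a](ρ[h/e](ρ[c/g](T))))) → 5
  ρ[f/b]((σ[c<=8](R) − π[c,h,b](ρ[b/a](ρ[h/e](ρ[c/g](T)))))) → 5

|E| = 5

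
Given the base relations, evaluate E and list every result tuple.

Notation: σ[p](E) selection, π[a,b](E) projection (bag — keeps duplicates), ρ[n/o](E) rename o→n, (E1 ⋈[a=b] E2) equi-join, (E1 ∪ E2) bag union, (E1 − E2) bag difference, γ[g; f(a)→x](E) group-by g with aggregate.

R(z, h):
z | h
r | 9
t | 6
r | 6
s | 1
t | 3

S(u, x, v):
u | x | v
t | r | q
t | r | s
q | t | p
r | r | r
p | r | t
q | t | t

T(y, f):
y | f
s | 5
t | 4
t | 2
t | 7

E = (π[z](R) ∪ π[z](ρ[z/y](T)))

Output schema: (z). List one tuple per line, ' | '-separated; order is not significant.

Stepwise |·|:
  R → 5
  π[z](R) → 5
  T → 4
  ρ[z/y](T) → 4
  π[z](ρ[z/y](T)) → 4
  (π[z](R) ∪ π[z](ρ[z/y](T))) → 9

== RESULT ==
z
r
r
s
s
t
t
t
t
t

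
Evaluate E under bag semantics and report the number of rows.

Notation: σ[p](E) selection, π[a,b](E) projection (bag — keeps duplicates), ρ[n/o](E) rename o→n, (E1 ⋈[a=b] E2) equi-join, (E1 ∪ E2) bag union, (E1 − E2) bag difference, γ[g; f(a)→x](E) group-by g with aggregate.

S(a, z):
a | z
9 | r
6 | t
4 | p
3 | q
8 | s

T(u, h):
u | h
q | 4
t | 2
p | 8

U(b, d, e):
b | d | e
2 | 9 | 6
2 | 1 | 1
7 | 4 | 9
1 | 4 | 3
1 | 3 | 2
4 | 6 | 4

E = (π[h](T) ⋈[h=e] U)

Row counts bottom-up:
  T → 3
  π[h](T) → 3
  U → 6
  (π[h](T) ⋈[h=e] U) → 2

|E| = 2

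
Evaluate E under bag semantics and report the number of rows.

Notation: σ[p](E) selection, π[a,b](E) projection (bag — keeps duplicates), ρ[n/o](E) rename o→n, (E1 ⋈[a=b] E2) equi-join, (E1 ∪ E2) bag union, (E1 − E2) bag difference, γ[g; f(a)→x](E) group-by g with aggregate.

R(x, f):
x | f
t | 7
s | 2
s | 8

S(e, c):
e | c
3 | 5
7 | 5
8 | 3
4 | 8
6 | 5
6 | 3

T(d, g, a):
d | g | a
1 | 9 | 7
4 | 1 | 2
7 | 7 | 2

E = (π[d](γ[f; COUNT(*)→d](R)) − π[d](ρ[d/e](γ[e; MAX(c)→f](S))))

Per-node cardinality:
  R → 3
  γ[f; COUNT(*)→d](R) → 3
  π[d](γ[f; COUNT(*)→d](R)) → 3
  S → 6
  γ[e; MAX(c)→f](S) → 5
  ρ[d/e](γ[e; MAX(c)→f](S)) → 5
  π[d](ρ[d/e](γ[e; MAX(c)→f](S))) → 5
  (π[d](γ[f; COUNT(*)→d](R)) − π[d](ρ[d/e](γ[e; MAX(c)→f](S)))) → 3

|E| = 3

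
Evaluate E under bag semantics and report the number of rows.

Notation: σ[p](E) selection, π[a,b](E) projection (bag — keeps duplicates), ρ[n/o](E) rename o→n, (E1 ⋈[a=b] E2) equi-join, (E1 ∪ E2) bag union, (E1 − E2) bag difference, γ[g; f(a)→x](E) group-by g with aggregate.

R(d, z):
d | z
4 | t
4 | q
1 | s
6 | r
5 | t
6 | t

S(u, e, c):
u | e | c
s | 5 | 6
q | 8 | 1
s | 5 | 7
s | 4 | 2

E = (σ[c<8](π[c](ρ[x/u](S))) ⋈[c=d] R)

Per-node cardinality:
  S → 4
  ρ[x/u](S) → 4
  π[c](ρ[x/u](S)) → 4
  σ[c<8](π[c](ρ[x/u](S))) → 4
  R → 6
  (σ[c<8](π[c](ρ[x/u](S))) ⋈[c=d] R) → 3

|E| = 3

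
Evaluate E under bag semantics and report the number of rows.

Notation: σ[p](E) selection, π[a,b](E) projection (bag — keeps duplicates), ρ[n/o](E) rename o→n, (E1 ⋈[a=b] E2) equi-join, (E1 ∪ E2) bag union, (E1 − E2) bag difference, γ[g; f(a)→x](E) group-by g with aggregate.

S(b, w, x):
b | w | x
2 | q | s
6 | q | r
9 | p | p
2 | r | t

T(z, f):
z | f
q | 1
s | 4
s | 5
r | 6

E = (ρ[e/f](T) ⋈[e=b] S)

Per-node cardinality:
  T → 4
  ρ[e/f](T) → 4
  S → 4
  (ρ[e/f](T) ⋈[e=b] S) → 1

|E| = 1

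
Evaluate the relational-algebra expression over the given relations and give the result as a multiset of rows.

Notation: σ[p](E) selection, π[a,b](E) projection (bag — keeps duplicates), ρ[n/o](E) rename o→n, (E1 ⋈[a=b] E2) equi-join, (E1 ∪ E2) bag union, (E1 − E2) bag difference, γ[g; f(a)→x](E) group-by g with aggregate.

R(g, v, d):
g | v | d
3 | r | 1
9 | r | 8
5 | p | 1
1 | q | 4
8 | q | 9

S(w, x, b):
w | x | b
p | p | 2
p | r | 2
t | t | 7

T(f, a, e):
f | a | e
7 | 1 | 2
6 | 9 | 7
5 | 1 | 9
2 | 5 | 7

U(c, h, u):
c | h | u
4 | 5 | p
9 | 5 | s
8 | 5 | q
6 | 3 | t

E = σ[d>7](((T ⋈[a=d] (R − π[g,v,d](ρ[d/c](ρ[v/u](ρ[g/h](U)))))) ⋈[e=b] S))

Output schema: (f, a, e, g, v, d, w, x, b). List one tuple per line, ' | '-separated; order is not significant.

Per-node cardinality:
  T → 4
  R → 5
  U → 4
  ρ[g/h](U) → 4
  ρ[v/u](ρ[g/h](U)) → 4
  ρ[d/c](ρ[v/u](ρ[g/h](U))) → 4
  π[g,v,d](ρ[d/c](ρ[v/u](ρ[g/h](U)))) → 4
  (R − π[g,v,d](ρ[d/c](ρ[v/u](ρ[g/h](U))))) → 5
  (T ⋈[a=d] (R − π[g,v,d](ρ[d/c](ρ[v/u](ρ[g/h](U)))))) → 5
  S → 3
  ((T ⋈[a=d] (R − π[g,v,d](ρ[d/c](ρ[v/u](ρ[g/h](U)))))) ⋈[e=b] S) → 5
  σ[d>7](((T ⋈[a=d] (R − π[g,v,d](ρ[d/c](ρ[v/u](ρ[g/h](U)))))) ⋈[e=b] S)) → 1

== RESULT ==
f | a | e | g | v | d | w | x | b
6 | 9 | 7 | 8 | q | 9 | t | t | 7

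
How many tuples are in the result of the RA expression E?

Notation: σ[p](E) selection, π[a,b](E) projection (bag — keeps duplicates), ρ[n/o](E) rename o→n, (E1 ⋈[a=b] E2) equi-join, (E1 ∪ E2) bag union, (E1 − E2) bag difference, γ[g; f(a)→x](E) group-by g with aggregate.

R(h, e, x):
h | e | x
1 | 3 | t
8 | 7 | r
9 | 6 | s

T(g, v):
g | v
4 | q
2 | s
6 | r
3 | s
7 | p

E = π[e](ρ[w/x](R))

Subexpression sizes:
  R → 3
  ρ[w/x](R) → 3
  π[e](ρ[w/x](R)) → 3

|E| = 3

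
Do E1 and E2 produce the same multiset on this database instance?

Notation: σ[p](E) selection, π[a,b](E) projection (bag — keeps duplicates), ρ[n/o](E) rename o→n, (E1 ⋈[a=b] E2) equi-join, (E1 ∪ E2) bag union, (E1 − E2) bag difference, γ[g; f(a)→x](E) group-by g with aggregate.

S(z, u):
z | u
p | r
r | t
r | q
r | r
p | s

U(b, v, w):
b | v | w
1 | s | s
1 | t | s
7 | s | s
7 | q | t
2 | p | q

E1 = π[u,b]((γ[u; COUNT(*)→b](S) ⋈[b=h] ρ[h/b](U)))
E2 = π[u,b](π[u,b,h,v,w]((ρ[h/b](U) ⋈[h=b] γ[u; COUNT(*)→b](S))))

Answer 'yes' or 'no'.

E1 stepwise |·|:
  S → 5
  γ[u; COUNT(*)→b](S) → 4
  U → 5
  ρ[h/b](U) → 5
  (γ[u; COUNT(*)→b](S) ⋈[b=h] ρ[h/b](U)) → 7
  π[u,b]((γ[u; COUNT(*)→b](S) ⋈[b=h] ρ[h/b](U))) → 7
E2 stepwise |·|:
  U → 5
  ρ[h/b](U) → 5
  S → 5
  γ[u; COUNT(*)→b](S) → 4
  (ρ[h/b](U) ⋈[h=b] γ[u; COUNT(*)→b](S)) → 7
  π[u,b,h,v,w]((ρ[h/b](U) ⋈[h=b] γ[u; COUNT(*)→b](S))) → 7
  π[u,b](π[u,b,h,v,w]((ρ[h/b](U) ⋈[h=b] γ[u; COUNT(*)→b](S)))) → 7

E1 and E2 produce the same multiset:
u | b
q | 1
q | 1
r | 2
s | 1
s | 1
t | 1
t | 1

yes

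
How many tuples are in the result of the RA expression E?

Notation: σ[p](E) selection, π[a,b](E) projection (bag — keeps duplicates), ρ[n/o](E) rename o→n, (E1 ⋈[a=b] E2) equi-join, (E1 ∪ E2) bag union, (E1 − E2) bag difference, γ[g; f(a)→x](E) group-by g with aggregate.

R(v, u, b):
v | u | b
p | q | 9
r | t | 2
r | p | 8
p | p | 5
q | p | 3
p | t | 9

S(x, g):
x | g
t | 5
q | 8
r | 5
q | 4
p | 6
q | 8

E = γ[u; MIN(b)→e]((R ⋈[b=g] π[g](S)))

Stepwise |·|:
  R → 6
  S → 6
  π[g](S) → 6
  (R ⋈[b=g] π[g](S)) → 4
  γ[u; MIN(b)→e]((R ⋈[b=g] π[g](S))) → 1

|E| = 1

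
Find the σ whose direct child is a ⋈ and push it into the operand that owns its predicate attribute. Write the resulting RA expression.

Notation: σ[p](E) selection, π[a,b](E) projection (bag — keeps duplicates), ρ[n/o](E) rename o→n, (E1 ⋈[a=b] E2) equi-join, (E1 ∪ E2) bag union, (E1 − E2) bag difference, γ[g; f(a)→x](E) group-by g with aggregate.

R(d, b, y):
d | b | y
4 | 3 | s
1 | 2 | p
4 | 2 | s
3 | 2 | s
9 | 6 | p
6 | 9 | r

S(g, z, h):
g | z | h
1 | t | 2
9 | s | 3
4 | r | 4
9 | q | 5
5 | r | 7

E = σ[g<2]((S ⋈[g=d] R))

σ filters on g, owned by the left side.
E' = (σ[g<2](S) ⋈[g=d] R)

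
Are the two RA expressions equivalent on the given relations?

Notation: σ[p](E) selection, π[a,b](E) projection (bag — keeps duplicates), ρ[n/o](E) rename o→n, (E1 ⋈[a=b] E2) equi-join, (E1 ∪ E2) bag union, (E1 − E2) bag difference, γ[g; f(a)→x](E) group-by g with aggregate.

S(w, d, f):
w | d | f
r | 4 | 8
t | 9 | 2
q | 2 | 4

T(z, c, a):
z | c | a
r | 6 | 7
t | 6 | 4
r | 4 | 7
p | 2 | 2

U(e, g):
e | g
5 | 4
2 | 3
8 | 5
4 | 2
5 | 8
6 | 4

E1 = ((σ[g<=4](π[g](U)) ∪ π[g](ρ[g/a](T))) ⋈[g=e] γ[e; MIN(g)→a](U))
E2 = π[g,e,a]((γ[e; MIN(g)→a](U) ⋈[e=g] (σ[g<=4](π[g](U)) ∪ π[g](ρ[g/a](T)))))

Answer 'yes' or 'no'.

E1 stepwise |·|:
  U → 6
  π[g](U) → 6
  σ[g<=4](π[g](U)) → 4
  T → 4
  ρ[g/a](T) → 4
  π[g](ρ[g/a](T)) → 4
  (σ[g<=4](π[g](U)) ∪ π[g](ρ[g/a](T))) → 8
  U → 6
  γ[e; MIN(g)→a](U) → 5
  ((σ[g<=4](π[g](U)) ∪ π[g](ρ[g/a](T))) ⋈[g=e] γ[e; MIN(g)→a](U)) → 5
E2 stepwise |·|:
  U → 6
  γ[e; MIN(g)→a](U) → 5
  U → 6
  π[g](U) → 6
  σ[g<=4](π[g](U)) → 4
  T → 4
  ρ[g/a](T) → 4
  π[g](ρ[g/a](T)) → 4
  (σ[g<=4](π[g](U)) ∪ π[g](ρ[g/a](T))) → 8
  (γ[e; MIN(g)→a](U) ⋈[e=g] (σ[g<=4](π[g](U)) ∪ π[g](ρ[g/a](T)))) → 5
  π[g,e,a]((γ[e; MIN(g)→a](U) ⋈[e=g] (σ[g<=4](π[g](U)) ∪ π[g](ρ[g/a](T))))) → 5

E1 and E2 produce the same multiset:
g | e | a
2 | 2 | 3
2 | 2 | 3
4 | 4 | 2
4 | 4 | 2
4 | 4 | 2

yes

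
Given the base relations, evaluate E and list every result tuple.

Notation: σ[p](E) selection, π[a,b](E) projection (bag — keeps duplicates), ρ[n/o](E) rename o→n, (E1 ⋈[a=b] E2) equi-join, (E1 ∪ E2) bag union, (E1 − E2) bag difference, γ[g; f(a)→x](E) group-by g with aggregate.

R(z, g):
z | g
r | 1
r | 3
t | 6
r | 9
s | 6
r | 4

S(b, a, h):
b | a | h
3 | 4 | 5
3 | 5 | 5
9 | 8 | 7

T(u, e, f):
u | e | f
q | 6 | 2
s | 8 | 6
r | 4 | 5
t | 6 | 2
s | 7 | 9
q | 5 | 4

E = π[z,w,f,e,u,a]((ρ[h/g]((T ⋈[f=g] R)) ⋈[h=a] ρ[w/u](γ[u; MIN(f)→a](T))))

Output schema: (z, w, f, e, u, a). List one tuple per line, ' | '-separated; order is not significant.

Row counts bottom-up:
  T → 6
  R → 6
  (T ⋈[f=g] R) → 4
  ρ[h/g]((T ⋈[f=g] R)) → 4
  T → 6
  γ[u; MIN(f)→a](T) → 4
  ρ[w/u](γ[u; MIN(f)→a](T)) → 4
  (ρ[h/g]((T ⋈[f=g] R)) ⋈[h=a] ρ[w/u](γ[u; MIN(f)→a](T))) → 2
  π[z,w,f,e,u,a]((ρ[h/g]((T ⋈[f=g] R)) ⋈[h=a] ρ[w/u](γ[u; MIN(f)→a](T)))) → 2

== RESULT ==
z | w | f | e | u | a
s | s | 6 | 8 | s | 6
t | s | 6 | 8 | s | 6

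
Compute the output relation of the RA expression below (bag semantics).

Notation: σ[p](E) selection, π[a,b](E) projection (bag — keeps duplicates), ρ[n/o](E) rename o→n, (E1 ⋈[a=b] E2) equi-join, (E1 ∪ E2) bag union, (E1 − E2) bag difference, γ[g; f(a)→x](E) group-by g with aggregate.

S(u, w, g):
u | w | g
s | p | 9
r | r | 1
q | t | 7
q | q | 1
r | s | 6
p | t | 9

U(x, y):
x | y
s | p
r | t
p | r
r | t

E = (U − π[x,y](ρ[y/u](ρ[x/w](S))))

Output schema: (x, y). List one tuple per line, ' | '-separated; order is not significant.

Subexpression sizes:
  U → 4
  S → 6
  ρ[x/w](S) → 6
  ρ[y/u](ρ[x/w](S)) → 6
  π[x,y](ρ[y/u](ρ[x/w](S))) → 6
  (U − π[x,y](ρ[y/u](ρ[x/w](S)))) → 4

== RESULT ==
x | y
p | r
r | t
r | t
s | p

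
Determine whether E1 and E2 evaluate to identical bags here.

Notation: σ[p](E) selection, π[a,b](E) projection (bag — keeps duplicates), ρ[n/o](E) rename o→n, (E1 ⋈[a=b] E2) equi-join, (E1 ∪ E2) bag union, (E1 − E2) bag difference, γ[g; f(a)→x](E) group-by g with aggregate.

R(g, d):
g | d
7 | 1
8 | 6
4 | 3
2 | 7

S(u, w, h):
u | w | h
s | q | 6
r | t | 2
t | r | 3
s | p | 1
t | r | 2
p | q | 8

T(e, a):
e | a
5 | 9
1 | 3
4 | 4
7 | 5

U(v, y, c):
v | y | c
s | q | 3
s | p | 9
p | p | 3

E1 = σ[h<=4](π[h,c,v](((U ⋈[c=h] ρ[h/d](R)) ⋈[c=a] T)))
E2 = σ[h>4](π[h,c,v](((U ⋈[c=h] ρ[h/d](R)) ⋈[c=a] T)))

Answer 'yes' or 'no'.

E1 row counts bottom-up:
  U → 3
  R → 4
  ρ[h/d](R) → 4
  (U ⋈[c=h] ρ[h/d](R)) → 2
  T → 4
  ((U ⋈[c=h] ρ[h/d](R)) ⋈[c=a] T) → 2
  π[h,c,v](((U ⋈[c=h] ρ[h/d](R)) ⋈[c=a] T)) → 2
  σ[h<=4](π[h,c,v](((U ⋈[c=h] ρ[h/d](R)) ⋈[c=a] T))) → 2
E2 row counts bottom-up:
  U → 3
  R → 4
  ρ[h/d](R) → 4
  (U ⋈[c=h] ρ[h/d](R)) → 2
  T → 4
  ((U ⋈[c=h] ρ[h/d](R)) ⋈[c=a] T) → 2
  π[h,c,v](((U ⋈[c=h] ρ[h/d](R)) ⋈[c=a] T)) → 2
  σ[h>4](π[h,c,v](((U ⋈[c=h] ρ[h/d](R)) ⋈[c=a] T))) → 0

E1 result:
h | c | v
3 | 3 | p
3 | 3 | s
E2 result:
h | c | v
(0 rows)
Witness: (3, 3, 'p') appears 1× in E1 but 0× in E2.

no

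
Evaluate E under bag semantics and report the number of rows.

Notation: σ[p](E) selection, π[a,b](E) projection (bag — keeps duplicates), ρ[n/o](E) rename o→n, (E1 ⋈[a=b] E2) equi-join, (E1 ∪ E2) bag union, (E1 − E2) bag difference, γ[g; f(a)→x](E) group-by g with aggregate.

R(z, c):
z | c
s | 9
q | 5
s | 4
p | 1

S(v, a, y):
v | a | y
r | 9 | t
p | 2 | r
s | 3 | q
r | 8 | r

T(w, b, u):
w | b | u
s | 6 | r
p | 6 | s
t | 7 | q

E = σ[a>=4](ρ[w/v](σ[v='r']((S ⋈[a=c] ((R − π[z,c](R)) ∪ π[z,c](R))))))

Row counts bottom-up:
  S → 4
  R → 4
  R → 4
  π[z,c](R) → 4
  (R − π[z,c](R)) → 0
  R → 4
  π[z,c](R) → 4
  ((R − π[z,c](R)) ∪ π[z,c](R)) → 4
  (S ⋈[a=c] ((R − π[z,c](R)) ∪ π[z,c](R))) → 1
  σ[v='r']((S ⋈[a=c] ((R − π[z,c](R)) ∪ π[z,c](R)))) → 1
  ρ[w/v](σ[v='r']((S ⋈[a=c] ((R − π[z,c](R)) ∪ π[z,c](R))))) → 1
  σ[a>=4](ρ[w/v](σ[v='r']((S ⋈[a=c] ((R − π[z,c](R)) ∪ π[z,c](R)))))) → 1

|E| = 1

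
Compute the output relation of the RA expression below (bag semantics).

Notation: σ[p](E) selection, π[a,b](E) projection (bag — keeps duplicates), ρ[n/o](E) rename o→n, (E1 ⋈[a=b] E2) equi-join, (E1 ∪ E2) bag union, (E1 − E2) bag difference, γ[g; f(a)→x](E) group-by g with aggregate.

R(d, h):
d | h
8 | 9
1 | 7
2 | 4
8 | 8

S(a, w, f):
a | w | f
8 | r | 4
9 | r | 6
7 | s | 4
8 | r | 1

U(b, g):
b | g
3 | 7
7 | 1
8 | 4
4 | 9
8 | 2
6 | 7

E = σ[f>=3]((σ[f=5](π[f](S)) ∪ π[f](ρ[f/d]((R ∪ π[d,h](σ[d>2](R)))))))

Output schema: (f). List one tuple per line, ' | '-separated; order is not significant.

Stepwise |·|:
  S → 4
  π[f](S) → 4
  σ[f=5](π[f](S)) → 0
  R → 4
  R → 4
  σ[d>2](R) → 2
  π[d,h](σ[d>2](R)) → 2
  (R ∪ π[d,h](σ[d>2](R))) → 6
  ρ[f/d]((R ∪ π[d,h](σ[d>2](R)))) → 6
  π[f](ρ[f/d]((R ∪ π[d,h](σ[d>2](R))))) → 6
  (σ[f=5](π[f](S)) ∪ π[f](ρ[f/d]((R ∪ π[d,h](σ[d>2](R)))))) → 6
  σ[f>=3]((σ[f=5](π[f](S)) ∪ π[f](ρ[f/d]((R ∪ π[d,h](σ[d>2](R))))))) → 4

== RESULT ==
f
8
8
8
8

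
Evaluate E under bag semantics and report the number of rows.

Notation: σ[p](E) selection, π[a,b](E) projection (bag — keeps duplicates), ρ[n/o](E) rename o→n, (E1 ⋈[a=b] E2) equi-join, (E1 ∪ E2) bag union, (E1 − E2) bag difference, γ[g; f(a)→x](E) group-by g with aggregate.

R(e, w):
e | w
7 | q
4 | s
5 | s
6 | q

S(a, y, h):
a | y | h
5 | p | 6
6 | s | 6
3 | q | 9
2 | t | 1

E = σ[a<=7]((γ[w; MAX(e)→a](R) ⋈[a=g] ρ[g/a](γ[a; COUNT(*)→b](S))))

Row counts bottom-up:
  R → 4
  γ[w; MAX(e)→a](R) → 2
  S → 4
  γ[a; COUNT(*)→b](S) → 4
  ρ[g/a](γ[a; COUNT(*)→b](S)) → 4
  (γ[w; MAX(e)→a](R) ⋈[a=g] ρ[g/a](γ[a; COUNT(*)→b](S))) → 1
  σ[a<=7]((γ[w; MAX(e)→a](R) ⋈[a=g] ρ[g/a](γ[a; COUNT(*)→b](S)))) → 1

|E| = 1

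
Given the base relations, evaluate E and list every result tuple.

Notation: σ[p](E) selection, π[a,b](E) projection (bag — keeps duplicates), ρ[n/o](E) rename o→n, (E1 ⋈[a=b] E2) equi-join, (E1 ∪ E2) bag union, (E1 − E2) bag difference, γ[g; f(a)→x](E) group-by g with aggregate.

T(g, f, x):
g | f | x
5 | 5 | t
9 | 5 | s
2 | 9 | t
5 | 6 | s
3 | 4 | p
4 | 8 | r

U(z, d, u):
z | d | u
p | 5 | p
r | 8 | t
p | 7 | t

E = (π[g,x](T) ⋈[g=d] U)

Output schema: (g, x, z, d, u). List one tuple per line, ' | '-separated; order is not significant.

Row counts bottom-up:
  T → 6
  π[g,x](T) → 6
  U → 3
  (π[g,x](T) ⋈[g=d] U) → 2

== RESULT ==
g | x | z | d | u
5 | s | p | 5 | p
5 | t | p | 5 | p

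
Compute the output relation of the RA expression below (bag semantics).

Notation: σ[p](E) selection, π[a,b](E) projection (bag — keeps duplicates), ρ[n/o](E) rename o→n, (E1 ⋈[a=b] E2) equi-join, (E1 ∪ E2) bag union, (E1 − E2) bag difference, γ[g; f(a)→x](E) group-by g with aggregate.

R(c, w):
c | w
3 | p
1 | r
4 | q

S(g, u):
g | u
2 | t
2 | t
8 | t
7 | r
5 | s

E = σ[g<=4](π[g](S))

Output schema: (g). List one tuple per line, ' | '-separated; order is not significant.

Row counts bottom-up:
  S → 5
  π[g](S) → 5
  σ[g<=4](π[g](S)) → 2

== RESULT ==
g
2
2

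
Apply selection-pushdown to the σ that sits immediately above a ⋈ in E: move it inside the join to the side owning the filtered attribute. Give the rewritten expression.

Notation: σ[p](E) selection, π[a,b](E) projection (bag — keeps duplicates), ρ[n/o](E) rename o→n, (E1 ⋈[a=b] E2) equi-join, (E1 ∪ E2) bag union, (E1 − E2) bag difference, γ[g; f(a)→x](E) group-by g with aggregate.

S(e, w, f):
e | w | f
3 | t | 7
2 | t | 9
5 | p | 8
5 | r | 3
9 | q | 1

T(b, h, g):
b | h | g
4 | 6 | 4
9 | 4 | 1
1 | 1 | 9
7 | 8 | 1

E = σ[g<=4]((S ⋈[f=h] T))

σ filters on g, owned by the right side.
E' = (S ⋈[f=h] σ[g<=4](T))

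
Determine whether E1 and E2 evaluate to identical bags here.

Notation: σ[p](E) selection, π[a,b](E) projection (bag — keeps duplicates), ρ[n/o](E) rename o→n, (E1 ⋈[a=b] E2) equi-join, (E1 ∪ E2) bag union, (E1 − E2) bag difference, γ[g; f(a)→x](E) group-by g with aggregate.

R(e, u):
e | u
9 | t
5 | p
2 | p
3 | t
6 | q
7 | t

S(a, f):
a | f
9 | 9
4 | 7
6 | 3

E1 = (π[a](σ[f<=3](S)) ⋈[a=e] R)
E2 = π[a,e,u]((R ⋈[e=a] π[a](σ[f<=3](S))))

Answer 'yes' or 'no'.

E1 subexpression sizes:
  S → 3
  σ[f<=3](S) → 1
  π[a](σ[f<=3](S)) → 1
  R → 6
  (π[a](σ[f<=3](S)) ⋈[a=e] R) → 1
E2 subexpression sizes:
  R → 6
  S → 3
  σ[f<=3](S) → 1
  π[a](σ[f<=3](S)) → 1
  (R ⋈[e=a] π[a](σ[f<=3](S))) → 1
  π[a,e,u]((R ⋈[e=a] π[a](σ[f<=3](S)))) → 1

E1 and E2 produce the same multiset:
a | e | u
6 | 6 | q

yes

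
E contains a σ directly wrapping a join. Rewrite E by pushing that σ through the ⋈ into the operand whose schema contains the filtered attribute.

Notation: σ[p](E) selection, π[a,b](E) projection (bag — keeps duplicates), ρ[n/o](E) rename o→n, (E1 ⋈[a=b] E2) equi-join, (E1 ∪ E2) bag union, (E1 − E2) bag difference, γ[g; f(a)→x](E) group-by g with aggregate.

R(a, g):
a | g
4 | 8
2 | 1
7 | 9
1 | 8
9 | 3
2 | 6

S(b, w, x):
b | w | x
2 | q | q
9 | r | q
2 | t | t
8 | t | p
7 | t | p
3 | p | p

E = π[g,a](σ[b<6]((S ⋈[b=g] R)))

σ filters on b, owned by the left side.
E' = π[g,a]((σ[b<6](S) ⋈[b=g] R))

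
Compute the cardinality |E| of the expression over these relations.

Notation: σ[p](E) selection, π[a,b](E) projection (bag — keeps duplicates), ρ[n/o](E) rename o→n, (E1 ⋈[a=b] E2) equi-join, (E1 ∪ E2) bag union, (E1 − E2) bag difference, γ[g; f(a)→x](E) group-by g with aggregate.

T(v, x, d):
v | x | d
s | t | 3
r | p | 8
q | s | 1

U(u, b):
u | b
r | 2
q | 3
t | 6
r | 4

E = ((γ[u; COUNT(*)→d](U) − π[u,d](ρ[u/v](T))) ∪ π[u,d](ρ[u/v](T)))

Per-node cardinality:
  U → 4
  γ[u; COUNT(*)→d](U) → 3
  T → 3
  ρ[u/v](T) → 3
  π[u,d](ρ[u/v](T)) → 3
  (γ[u; COUNT(*)→d](U) − π[u,d](ρ[u/v](T))) → 2
  T → 3
  ρ[u/v](T) → 3
  π[u,d](ρ[u/v](T)) → 3
  ((γ[u; COUNT(*)→d](U) − π[u,d](ρ[u/v](T))) ∪ π[u,d](ρ[u/v](T))) → 5

|E| = 5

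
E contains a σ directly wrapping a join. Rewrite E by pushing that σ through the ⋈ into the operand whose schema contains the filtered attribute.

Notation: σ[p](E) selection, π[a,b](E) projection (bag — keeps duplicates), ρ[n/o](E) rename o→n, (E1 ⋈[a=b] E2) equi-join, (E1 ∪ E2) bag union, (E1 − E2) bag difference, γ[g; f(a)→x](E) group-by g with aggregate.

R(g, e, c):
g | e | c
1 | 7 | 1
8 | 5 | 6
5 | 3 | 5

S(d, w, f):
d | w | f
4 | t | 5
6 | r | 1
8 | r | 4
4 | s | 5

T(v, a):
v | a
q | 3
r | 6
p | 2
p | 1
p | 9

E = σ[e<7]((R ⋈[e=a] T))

σ filters on e, owned by the left side.
E' = (σ[e<7](R) ⋈[e=a] T)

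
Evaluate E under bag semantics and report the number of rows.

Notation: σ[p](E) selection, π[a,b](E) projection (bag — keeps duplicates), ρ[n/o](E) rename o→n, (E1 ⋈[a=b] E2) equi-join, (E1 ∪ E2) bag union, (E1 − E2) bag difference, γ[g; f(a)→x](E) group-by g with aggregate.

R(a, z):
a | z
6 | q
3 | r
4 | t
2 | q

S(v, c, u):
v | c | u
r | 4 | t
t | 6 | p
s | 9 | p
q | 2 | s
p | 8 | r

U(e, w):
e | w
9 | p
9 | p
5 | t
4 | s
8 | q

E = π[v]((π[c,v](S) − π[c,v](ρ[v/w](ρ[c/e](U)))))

Per-node cardinality:
  S → 5
  π[c,v](S) → 5
  U → 5
  ρ[c/e](U) → 5
  ρ[v/w](ρ[c/e](U)) → 5
  π[c,v](ρ[v/w](ρ[c/e](U))) → 5
  (π[c,v](S) − π[c,v](ρ[v/w](ρ[c/e](U)))) → 5
  π[v]((π[c,v](S) − π[c,v](ρ[v/w](ρ[c/e](U))))) → 5

|E| = 5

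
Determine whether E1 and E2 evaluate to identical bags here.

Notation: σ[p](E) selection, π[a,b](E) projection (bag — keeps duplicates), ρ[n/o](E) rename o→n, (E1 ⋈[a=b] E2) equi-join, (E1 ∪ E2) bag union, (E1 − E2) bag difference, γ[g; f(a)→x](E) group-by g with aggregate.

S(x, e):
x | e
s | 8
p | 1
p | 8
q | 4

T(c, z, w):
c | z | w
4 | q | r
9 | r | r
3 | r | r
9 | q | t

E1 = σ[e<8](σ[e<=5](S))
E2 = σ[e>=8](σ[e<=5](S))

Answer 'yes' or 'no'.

E1 per-node cardinality:
  S → 4
  σ[e<=5](S) → 2
  σ[e<8](σ[e<=5](S)) → 2
E2 per-node cardinality:
  S → 4
  σ[e<=5](S) → 2
  σ[e>=8](σ[e<=5](S)) → 0

E1 result:
x | e
p | 1
q | 4
E2 result:
x | e
(0 rows)
Witness: ('q', 4) appears 1× in E1 but 0× in E2.

no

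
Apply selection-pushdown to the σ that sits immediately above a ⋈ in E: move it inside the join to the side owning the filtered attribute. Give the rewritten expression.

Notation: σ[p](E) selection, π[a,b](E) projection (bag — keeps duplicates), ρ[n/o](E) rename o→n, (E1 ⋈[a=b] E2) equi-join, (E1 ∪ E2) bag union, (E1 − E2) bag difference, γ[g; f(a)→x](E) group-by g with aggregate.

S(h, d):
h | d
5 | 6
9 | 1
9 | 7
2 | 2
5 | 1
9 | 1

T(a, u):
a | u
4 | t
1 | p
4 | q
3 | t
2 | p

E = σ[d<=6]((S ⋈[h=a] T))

σ filters on d, owned by the left side.
E' = (σ[d<=6](S) ⋈[h=a] T)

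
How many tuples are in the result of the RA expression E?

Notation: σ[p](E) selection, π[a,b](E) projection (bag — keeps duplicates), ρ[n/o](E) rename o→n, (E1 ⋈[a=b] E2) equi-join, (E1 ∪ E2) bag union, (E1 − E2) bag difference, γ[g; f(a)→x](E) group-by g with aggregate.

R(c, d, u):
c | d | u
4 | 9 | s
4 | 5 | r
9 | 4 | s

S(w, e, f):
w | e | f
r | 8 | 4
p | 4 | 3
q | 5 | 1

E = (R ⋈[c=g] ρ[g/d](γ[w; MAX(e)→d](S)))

Subexpression sizes:
  R → 3
  S → 3
  γ[w; MAX(e)→d](S) → 3
  ρ[g/d](γ[w; MAX(e)→d](S)) → 3
  (R ⋈[c=g] ρ[g/d](γ[w; MAX(e)→d](S))) → 2

|E| = 2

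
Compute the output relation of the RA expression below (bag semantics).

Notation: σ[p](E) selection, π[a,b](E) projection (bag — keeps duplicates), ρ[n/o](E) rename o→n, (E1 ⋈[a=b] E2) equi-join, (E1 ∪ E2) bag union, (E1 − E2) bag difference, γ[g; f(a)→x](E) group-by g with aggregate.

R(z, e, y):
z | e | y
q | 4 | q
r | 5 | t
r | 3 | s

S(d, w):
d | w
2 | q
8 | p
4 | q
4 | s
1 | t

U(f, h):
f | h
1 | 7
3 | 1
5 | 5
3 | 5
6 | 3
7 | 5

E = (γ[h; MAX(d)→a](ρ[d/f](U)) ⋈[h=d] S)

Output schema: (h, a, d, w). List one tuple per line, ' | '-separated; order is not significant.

Stepwise |·|:
  U → 6
  ρ[d/f](U) → 6
  γ[h; MAX(d)→a](ρ[d/f](U)) → 4
  S → 5
  (γ[h; MAX(d)→a](ρ[d/f](U)) ⋈[h=d] S) → 1

== RESULT ==
h | a | d | w
1 | 3 | 1 | t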